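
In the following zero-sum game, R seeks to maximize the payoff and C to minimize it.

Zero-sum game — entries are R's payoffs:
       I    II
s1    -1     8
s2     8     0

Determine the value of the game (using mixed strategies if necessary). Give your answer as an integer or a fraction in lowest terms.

64/17

Row minima are -1 and 0, so R's maximin is 0; column maxima are 8 and 8, so C's minimax is 8. These differ, so the equilibrium is in mixed strategies.
Let R play s1 with probability p. C is indifferent when −p + 8(1−p) = 8p, giving p = 8/17.
Let C play I with probability q. R is indifferent when −q + 8(1−q) = 8q, giving q = 8/17.
The value is -1·(8/17) + (8)·(9/17) = 64/17.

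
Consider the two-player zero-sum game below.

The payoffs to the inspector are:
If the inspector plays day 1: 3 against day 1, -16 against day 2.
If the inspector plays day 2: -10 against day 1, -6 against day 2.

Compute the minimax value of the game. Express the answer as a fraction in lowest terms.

-178/23

Row minima are -16 and -10, so the inspector's maximin is -10; column maxima are 3 and -6, so the inspectee's minimax is -6. These differ, so the equilibrium is in mixed strategies.
Let the inspector play day 1 with probability p. The inspectee is indifferent when 3p − 10(1−p) = −16p − 6(1−p), giving p = 4/23.
Let the inspectee play day 1 with probability q. The inspector is indifferent when 3q − 16(1−q) = −10q − 6(1−q), giving q = 10/23.
The value is 3·(10/23) + (-16)·(13/23) = -178/23.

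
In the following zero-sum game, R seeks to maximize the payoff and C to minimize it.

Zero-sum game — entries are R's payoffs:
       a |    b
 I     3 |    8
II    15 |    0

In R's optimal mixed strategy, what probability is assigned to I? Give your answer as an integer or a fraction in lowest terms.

3/4

Row minima are 3 and 0, so R's maximin is 3; column maxima are 15 and 8, so C's minimax is 8. These differ, so the equilibrium is in mixed strategies.
Let R play I with probability p. C is indifferent when 3p + 15(1−p) = 8p, giving p = 3/4.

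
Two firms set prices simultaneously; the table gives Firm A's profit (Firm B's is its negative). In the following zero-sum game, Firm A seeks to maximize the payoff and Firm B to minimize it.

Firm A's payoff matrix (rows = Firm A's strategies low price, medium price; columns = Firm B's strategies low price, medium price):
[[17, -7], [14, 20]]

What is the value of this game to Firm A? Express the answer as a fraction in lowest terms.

Row minima are -7 and 14, so Firm A's maximin is 14; column maxima are 17 and 20, so Firm B's minimax is 17. These differ, so the equilibrium is in mixed strategies.
Let Firm A play low price with probability p. Firm B is indifferent when 17p + 14(1−p) = −7p + 20(1−p), giving p = 1/5.
Let Firm B play low price with probability q. Firm A is indifferent when 17q − 7(1−q) = 14q + 20(1−q), giving q = 9/10.
The value is 17·(9/10) + (-7)·(1/10) = 73/5.

73/5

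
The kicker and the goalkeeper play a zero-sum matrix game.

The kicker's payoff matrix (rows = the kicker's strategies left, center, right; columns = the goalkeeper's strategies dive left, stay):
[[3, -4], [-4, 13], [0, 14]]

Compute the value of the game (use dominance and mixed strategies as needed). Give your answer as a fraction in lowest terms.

2

Row center is strictly dominated by row right, so the kicker never plays it.
The remaining 2×2 game on (left, right) × (dive left, stay) has no saddle point. Let the kicker play left with probability p; indifference gives 3p = −4p + 14(1−p), so p = 2/3.
Similarly the goalkeeper's optimal q on dive left is 6/7, and the value is 3·(6/7) + (-4)·(1/7) = 2.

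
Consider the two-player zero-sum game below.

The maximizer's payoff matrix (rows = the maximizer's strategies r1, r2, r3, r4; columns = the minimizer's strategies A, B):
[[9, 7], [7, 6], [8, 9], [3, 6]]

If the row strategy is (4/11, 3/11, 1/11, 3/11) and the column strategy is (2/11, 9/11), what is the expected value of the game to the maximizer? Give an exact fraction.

805/121

Against (2/11, 9/11), each row's expected payoff is r1: 81/11; r2: 68/11; r3: 97/11; r4: 60/11.
Taking the (4/11, 3/11, 1/11, 3/11)-weighted average: (4/11)·(81/11) + (3/11)·(68/11) + (1/11)·(97/11) + (3/11)·(60/11) = 805/121.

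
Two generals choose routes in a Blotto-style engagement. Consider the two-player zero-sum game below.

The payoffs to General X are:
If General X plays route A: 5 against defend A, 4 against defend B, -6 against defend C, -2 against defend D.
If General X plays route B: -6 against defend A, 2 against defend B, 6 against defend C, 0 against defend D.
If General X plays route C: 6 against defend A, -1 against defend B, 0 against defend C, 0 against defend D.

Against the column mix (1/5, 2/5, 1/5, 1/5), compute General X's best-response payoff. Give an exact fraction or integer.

1

route A: (5)·(1/5) + (4)·(2/5) + (-6)·(1/5) + (-2)·(1/5) = 1.
route B: (-6)·(1/5) + (2)·(2/5) + (6)·(1/5) + (0)·(1/5) = 4/5.
route C: (6)·(1/5) + (-1)·(2/5) + (0)·(1/5) + (0)·(1/5) = 4/5.
The best pure response is route A with expected payoff 1.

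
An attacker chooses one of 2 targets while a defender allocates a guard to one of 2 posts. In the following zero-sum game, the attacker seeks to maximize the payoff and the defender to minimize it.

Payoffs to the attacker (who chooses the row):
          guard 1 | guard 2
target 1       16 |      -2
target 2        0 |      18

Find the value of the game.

8

Row minima are -2 and 0, so the attacker's maximin is 0; column maxima are 16 and 18, so the defender's minimax is 16. These differ, so the equilibrium is in mixed strategies.
Let the attacker play target 1 with probability p. The defender is indifferent when 16p = −2p + 18(1−p), giving p = 1/2.
Let the defender play guard 1 with probability q. The attacker is indifferent when 16q − 2(1−q) = 18(1−q), giving q = 5/9.
The value is 16·(5/9) + (-2)·(4/9) = 8.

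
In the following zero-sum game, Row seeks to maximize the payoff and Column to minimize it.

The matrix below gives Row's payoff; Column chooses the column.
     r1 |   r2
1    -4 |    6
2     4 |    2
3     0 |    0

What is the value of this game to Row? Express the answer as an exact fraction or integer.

Row 3 is strictly dominated by row 2, so Row never plays it.
The remaining 2×2 game on (1, 2) × (r1, r2) has no saddle point. Let Row play 1 with probability p; indifference gives −4p + 4(1−p) = 6p + 2(1−p), so p = 1/6.
Similarly Column's optimal q on r1 is 1/3, and the value is -4·(1/3) + (6)·(2/3) = 8/3.

8/3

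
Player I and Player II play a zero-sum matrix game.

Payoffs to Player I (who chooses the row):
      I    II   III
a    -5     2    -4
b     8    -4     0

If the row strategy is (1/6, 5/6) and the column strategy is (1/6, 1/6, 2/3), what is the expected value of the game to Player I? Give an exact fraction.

1/36

Against (1/6, 1/6, 2/3), each row's expected payoff is a: -19/6; b: 2/3.
Taking the (1/6, 5/6)-weighted average: (1/6)·(-19/6) + (5/6)·(2/3) = 1/36.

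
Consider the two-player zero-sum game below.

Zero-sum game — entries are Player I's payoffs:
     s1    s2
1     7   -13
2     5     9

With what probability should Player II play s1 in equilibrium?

11/12

Row minima are -13 and 5, so Player I's maximin is 5; column maxima are 7 and 9, so Player II's minimax is 7. These differ, so the equilibrium is in mixed strategies.
Let Player II play s1 with probability q. Player I is indifferent when 7q − 13(1−q) = 5q + 9(1−q), giving q = 11/12.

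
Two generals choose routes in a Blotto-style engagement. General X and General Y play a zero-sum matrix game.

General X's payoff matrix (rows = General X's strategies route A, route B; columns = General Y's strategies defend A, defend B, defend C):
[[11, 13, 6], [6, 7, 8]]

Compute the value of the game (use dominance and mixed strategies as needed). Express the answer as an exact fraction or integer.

52/7

Column defend B is strictly dominated by defend A for General Y (it gives General X more in every row).
The remaining 2×2 game on (route A, route B) × (defend A, defend C) has no saddle point. Let General X play route A with probability p; indifference gives 11p + 6(1−p) = 6p + 8(1−p), so p = 2/7.
Similarly General Y's optimal q on defend A is 2/7, and the value is 11·(2/7) + (6)·(5/7) = 52/7.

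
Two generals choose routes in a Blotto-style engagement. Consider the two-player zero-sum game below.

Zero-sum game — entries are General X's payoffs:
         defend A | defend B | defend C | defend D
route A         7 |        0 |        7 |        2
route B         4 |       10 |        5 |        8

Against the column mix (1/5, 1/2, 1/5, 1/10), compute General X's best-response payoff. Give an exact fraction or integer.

38/5

route A: (7)·(1/5) + (0)·(1/2) + (7)·(1/5) + (2)·(1/10) = 3.
route B: (4)·(1/5) + (10)·(1/2) + (5)·(1/5) + (8)·(1/10) = 38/5.
The best pure response is route B with expected payoff 38/5.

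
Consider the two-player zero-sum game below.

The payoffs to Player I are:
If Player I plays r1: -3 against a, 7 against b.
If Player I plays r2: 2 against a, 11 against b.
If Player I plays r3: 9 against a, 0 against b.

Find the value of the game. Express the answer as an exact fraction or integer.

11/2

Row r1 is strictly dominated by row r2, so Player I never plays it.
The remaining 2×2 game on (r2, r3) × (a, b) has no saddle point. Let Player I play r2 with probability p; indifference gives 2p + 9(1−p) = 11p, so p = 1/2.
Similarly Player II's optimal q on a is 11/18, and the value is 2·(11/18) + (11)·(7/18) = 11/2.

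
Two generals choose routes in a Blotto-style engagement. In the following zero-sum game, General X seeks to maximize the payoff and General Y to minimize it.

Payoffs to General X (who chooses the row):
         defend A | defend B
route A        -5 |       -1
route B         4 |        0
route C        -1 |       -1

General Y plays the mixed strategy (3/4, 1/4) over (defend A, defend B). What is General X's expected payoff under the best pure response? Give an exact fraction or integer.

3

route A: (-5)·(3/4) + (-1)·(1/4) = -4.
route B: (4)·(3/4) + (0)·(1/4) = 3.
route C: (-1)·(3/4) + (-1)·(1/4) = -1.
The best pure response is route B with expected payoff 3.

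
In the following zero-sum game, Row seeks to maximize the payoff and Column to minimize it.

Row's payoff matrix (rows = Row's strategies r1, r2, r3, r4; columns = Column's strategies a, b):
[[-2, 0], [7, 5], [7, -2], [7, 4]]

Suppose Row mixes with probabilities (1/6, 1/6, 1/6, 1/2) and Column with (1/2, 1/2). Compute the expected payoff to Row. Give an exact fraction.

4

Against (1/2, 1/2), each row's expected payoff is r1: -1; r2: 6; r3: 5/2; r4: 11/2.
Taking the (1/6, 1/6, 1/6, 1/2)-weighted average: (1/6)·(-1) + (1/6)·(6) + (1/6)·(5/2) + (1/2)·(11/2) = 4.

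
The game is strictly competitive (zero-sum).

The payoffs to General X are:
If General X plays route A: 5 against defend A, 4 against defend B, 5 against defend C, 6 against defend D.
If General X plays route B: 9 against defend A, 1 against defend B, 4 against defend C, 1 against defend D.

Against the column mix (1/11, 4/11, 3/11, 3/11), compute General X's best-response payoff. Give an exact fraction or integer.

route A: (5)·(1/11) + (4)·(4/11) + (5)·(3/11) + (6)·(3/11) = 54/11.
route B: (9)·(1/11) + (1)·(4/11) + (4)·(3/11) + (1)·(3/11) = 28/11.
The best pure response is route A with expected payoff 54/11.

54/11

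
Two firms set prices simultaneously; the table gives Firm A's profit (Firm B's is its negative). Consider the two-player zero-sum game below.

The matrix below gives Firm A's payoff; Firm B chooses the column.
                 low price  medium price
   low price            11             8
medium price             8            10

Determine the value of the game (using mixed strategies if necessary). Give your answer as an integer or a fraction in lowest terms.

46/5

Row minima are 8 and 8, so Firm A's maximin is 8; column maxima are 11 and 10, so Firm B's minimax is 10. These differ, so the equilibrium is in mixed strategies.
Let Firm A play low price with probability p. Firm B is indifferent when 11p + 8(1−p) = 8p + 10(1−p), giving p = 2/5.
Let Firm B play low price with probability q. Firm A is indifferent when 11q + 8(1−q) = 8q + 10(1−q), giving q = 2/5.
The value is 11·(2/5) + (8)·(3/5) = 46/5.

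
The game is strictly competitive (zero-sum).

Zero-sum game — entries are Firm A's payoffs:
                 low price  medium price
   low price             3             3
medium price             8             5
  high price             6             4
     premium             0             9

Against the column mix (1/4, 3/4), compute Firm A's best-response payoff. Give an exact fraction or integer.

27/4

low price: (3)·(1/4) + (3)·(3/4) = 3.
medium price: (8)·(1/4) + (5)·(3/4) = 23/4.
high price: (6)·(1/4) + (4)·(3/4) = 9/2.
premium: (0)·(1/4) + (9)·(3/4) = 27/4.
The best pure response is premium with expected payoff 27/4.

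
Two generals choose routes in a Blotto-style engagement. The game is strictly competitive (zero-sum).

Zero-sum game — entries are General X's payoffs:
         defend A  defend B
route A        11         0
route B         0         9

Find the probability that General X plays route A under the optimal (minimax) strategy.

9/20

Row minima are 0 and 0, so General X's maximin is 0; column maxima are 11 and 9, so General Y's minimax is 9. These differ, so the equilibrium is in mixed strategies.
Let General X play route A with probability p. General Y is indifferent when 11p = 9(1−p), giving p = 9/20.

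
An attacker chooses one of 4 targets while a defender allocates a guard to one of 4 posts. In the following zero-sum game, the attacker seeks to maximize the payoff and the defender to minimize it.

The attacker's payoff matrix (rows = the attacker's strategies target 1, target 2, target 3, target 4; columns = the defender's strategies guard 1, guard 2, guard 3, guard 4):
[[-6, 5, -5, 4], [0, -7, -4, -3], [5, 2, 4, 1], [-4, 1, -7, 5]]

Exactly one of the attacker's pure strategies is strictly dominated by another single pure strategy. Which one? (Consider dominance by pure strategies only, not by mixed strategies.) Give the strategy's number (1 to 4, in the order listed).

Compare target 2 with target 3: 5 > 0, 2 > -7, 4 > -4, 1 > -3.
So target 3 strictly dominates target 2 for the attacker; target 2 is strictly dominated.

2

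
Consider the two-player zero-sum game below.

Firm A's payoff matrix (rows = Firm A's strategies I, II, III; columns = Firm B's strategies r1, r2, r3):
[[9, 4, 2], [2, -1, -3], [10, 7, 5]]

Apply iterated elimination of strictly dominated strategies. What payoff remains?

5

Row I is strictly dominated by row III (10>9, 7>4, 5>2); eliminate I.
Column r1 is strictly dominated by r2 for Firm B (-1<2, 7<10); eliminate r1.
Row II is strictly dominated by row III (7>-1, 5>-3); eliminate II.
Column r2 is strictly dominated by r3 for Firm B (5<7); eliminate r2.
Only (III, r3) remains, with payoff 5.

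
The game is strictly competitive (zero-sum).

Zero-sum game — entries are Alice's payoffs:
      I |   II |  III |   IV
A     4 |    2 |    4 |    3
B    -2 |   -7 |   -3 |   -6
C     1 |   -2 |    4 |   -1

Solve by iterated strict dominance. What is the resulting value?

Column I is strictly dominated by II for Bob (2<4, -7<-2, -2<1); eliminate I.
Column III is strictly dominated by II for Bob (2<4, -7<-3, -2<4); eliminate III.
Row C is strictly dominated by row A (2>-2, 3>-1); eliminate C.
Row B is strictly dominated by row A (2>-7, 3>-6); eliminate B.
Column IV is strictly dominated by II for Bob (2<3); eliminate IV.
Only (A, II) remains, with payoff 2.

2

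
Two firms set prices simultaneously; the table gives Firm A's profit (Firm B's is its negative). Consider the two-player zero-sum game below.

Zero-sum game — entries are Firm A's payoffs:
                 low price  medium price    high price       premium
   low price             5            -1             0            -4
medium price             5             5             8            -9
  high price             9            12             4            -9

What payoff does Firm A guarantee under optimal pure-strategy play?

-4

Row minima: -4, -9, -9 → Firm A's maximin is -4.
Column maxima: 9, 12, 8, -4 → Firm B's minimax is -4.
They coincide at (low price, premium), so the value is -4.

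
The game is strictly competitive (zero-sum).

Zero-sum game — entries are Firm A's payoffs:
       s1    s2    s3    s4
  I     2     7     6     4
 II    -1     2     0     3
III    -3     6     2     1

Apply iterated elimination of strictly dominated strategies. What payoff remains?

2

Row II is strictly dominated by row I (2>-1, 7>2, 6>0, 4>3); eliminate II.
Row III is strictly dominated by row I (2>-3, 7>6, 6>2, 4>1); eliminate III.
Column s3 is strictly dominated by s1 for Firm B (2<6); eliminate s3.
Column s4 is strictly dominated by s1 for Firm B (2<4); eliminate s4.
Column s2 is strictly dominated by s1 for Firm B (2<7); eliminate s2.
Only (I, s1) remains, with payoff 2.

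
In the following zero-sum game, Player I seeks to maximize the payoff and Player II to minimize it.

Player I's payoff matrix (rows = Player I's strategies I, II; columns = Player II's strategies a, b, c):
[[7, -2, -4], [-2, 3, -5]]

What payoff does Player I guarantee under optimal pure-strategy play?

Row minima: -4, -5 → Player I's maximin is -4.
Column maxima: 7, 3, -4 → Player II's minimax is -4.
They coincide at (I, c), so the value is -4.

-4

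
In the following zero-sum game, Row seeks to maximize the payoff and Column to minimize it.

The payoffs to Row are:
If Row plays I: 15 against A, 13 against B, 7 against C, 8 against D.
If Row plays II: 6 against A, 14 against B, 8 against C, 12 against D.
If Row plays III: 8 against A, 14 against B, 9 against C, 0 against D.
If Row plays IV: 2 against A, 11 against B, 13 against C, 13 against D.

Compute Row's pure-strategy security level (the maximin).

7

The worst-case payoff for each row is I: 7, II: 6, III: 0, IV: 2.
The best of these is 7.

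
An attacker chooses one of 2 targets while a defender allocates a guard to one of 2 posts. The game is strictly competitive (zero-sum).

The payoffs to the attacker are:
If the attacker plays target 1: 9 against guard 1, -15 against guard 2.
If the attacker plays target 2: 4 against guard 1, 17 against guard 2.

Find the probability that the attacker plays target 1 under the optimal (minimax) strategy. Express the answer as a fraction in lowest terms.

Row minima are -15 and 4, so the attacker's maximin is 4; column maxima are 9 and 17, so the defender's minimax is 9. These differ, so the equilibrium is in mixed strategies.
Let the attacker play target 1 with probability p. The defender is indifferent when 9p + 4(1−p) = −15p + 17(1−p), giving p = 13/37.

13/37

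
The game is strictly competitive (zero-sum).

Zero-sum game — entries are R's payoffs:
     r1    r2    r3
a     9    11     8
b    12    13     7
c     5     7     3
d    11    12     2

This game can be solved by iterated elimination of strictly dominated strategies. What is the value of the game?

Column r2 is strictly dominated by r1 for C (9<11, 12<13, 5<7, 11<12); eliminate r2.
Row d is strictly dominated by row b (12>11, 7>2); eliminate d.
Row c is strictly dominated by row a (9>5, 8>3); eliminate c.
Column r1 is strictly dominated by r3 for C (8<9, 7<12); eliminate r1.
Row b is strictly dominated by row a (8>7); eliminate b.
Only (a, r3) remains, with payoff 8.

8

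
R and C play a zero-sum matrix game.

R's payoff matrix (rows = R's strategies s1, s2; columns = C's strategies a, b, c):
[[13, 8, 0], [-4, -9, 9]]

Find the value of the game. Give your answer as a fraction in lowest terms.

Column a is strictly dominated by b for C (it gives R more in every row).
The remaining 2×2 game on (s1, s2) × (b, c) has no saddle point. Let R play s1 with probability p; indifference gives 8p − 9(1−p) = 9(1−p), so p = 9/13.
Similarly C's optimal q on b is 9/26, and the value is 8·(9/26) + (0)·(17/26) = 36/13.

36/13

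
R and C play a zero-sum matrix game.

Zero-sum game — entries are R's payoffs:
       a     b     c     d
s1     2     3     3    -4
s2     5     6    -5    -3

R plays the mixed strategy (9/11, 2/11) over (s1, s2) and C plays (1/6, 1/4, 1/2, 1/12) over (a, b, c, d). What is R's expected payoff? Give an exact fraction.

Against (1/6, 1/4, 1/2, 1/12), each row's expected payoff is s1: 9/4; s2: -5/12.
Taking the (9/11, 2/11)-weighted average: (9/11)·(9/4) + (2/11)·(-5/12) = 233/132.

233/132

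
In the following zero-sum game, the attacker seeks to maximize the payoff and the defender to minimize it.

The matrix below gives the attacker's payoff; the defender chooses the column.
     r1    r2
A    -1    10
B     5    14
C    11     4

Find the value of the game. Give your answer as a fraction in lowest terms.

67/8

Row A is strictly dominated by row B, so the attacker never plays it.
The remaining 2×2 game on (B, C) × (r1, r2) has no saddle point. Let the attacker play B with probability p; indifference gives 5p + 11(1−p) = 14p + 4(1−p), so p = 7/16.
Similarly the defender's optimal q on r1 is 5/8, and the value is 5·(5/8) + (14)·(3/8) = 67/8.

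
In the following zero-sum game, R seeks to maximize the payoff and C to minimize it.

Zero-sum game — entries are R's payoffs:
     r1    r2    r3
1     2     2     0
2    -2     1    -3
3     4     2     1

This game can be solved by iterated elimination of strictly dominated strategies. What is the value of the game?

Column r1 is strictly dominated by r3 for C (0<2, -3<-2, 1<4); eliminate r1.
Column r2 is strictly dominated by r3 for C (0<2, -3<1, 1<2); eliminate r2.
Row 1 is strictly dominated by row 3 (1>0); eliminate 1.
Row 2 is strictly dominated by row 3 (1>-3); eliminate 2.
Only (3, r3) remains, with payoff 1.

1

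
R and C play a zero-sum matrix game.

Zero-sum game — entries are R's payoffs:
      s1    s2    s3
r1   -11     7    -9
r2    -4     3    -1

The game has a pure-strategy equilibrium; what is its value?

Row minima: -11, -4 → R's maximin is -4.
Column maxima: -4, 7, -1 → C's minimax is -4.
They coincide at (r2, s1), so the value is -4.

-4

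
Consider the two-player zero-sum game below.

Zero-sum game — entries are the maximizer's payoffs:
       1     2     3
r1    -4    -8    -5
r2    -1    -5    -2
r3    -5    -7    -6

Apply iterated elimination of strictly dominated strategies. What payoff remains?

-5

Column 1 is strictly dominated by 2 for the minimizer (-8<-4, -5<-1, -7<-5); eliminate 1.
Row r3 is strictly dominated by row r2 (-5>-7, -2>-6); eliminate r3.
Row r1 is strictly dominated by row r2 (-5>-8, -2>-5); eliminate r1.
Column 3 is strictly dominated by 2 for the minimizer (-5<-2); eliminate 3.
Only (r2, 2) remains, with payoff -5.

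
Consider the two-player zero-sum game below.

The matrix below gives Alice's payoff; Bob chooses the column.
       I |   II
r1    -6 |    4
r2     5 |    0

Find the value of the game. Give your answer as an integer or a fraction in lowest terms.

4/3

Row minima are -6 and 0, so Alice's maximin is 0; column maxima are 5 and 4, so Bob's minimax is 4. These differ, so the equilibrium is in mixed strategies.
Let Alice play r1 with probability p. Bob is indifferent when −6p + 5(1−p) = 4p, giving p = 1/3.
Let Bob play I with probability q. Alice is indifferent when −6q + 4(1−q) = 5q, giving q = 4/15.
The value is -6·(4/15) + (4)·(11/15) = 4/3.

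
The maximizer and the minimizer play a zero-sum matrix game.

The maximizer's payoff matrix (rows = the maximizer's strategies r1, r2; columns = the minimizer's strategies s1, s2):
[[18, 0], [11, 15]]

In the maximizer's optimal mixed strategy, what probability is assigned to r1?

2/11

Row minima are 0 and 11, so the maximizer's maximin is 11; column maxima are 18 and 15, so the minimizer's minimax is 15. These differ, so the equilibrium is in mixed strategies.
Let the maximizer play r1 with probability p. The minimizer is indifferent when 18p + 11(1−p) = 15(1−p), giving p = 2/11.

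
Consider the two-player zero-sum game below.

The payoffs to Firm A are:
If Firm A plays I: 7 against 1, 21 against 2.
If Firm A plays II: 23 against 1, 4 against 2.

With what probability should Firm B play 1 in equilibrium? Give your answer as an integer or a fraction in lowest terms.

Row minima are 7 and 4, so Firm A's maximin is 7; column maxima are 23 and 21, so Firm B's minimax is 21. These differ, so the equilibrium is in mixed strategies.
Let Firm B play 1 with probability q. Firm A is indifferent when 7q + 21(1−q) = 23q + 4(1−q), giving q = 17/33.

17/33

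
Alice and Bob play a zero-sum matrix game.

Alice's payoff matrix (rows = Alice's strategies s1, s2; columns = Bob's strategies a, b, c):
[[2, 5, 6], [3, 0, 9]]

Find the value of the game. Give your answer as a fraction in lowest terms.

5/2

Column c is strictly dominated by a for Bob (it gives Alice more in every row).
The remaining 2×2 game on (s1, s2) × (a, b) has no saddle point. Let Alice play s1 with probability p; indifference gives 2p + 3(1−p) = 5p, so p = 1/2.
Similarly Bob's optimal q on a is 5/6, and the value is 2·(5/6) + (5)·(1/6) = 5/2.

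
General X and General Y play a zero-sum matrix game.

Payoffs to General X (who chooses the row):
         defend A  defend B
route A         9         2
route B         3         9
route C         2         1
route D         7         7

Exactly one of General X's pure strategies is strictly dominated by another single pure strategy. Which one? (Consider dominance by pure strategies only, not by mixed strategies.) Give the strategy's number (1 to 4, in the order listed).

Compare route C with route A: 9 > 2, 2 > 1.
So route A strictly dominates route C for General X; route C is strictly dominated.

3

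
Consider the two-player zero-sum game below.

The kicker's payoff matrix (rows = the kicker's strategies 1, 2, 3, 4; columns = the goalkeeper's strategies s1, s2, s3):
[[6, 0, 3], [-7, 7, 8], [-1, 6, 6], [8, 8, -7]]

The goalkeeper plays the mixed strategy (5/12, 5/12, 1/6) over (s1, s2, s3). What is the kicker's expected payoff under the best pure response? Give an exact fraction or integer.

1: (6)·(5/12) + (0)·(5/12) + (3)·(1/6) = 3.
2: (-7)·(5/12) + (7)·(5/12) + (8)·(1/6) = 4/3.
3: (-1)·(5/12) + (6)·(5/12) + (6)·(1/6) = 37/12.
4: (8)·(5/12) + (8)·(5/12) + (-7)·(1/6) = 11/2.
The best pure response is 4 with expected payoff 11/2.

11/2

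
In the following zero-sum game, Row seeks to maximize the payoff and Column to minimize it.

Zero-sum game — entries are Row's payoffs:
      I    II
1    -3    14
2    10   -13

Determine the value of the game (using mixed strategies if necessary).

Row minima are -3 and -13, so Row's maximin is -3; column maxima are 10 and 14, so Column's minimax is 10. These differ, so the equilibrium is in mixed strategies.
Let Row play 1 with probability p. Column is indifferent when −3p + 10(1−p) = 14p − 13(1−p), giving p = 23/40.
Let Column play I with probability q. Row is indifferent when −3q + 14(1−q) = 10q − 13(1−q), giving q = 27/40.
The value is -3·(27/40) + (14)·(13/40) = 101/40.

101/40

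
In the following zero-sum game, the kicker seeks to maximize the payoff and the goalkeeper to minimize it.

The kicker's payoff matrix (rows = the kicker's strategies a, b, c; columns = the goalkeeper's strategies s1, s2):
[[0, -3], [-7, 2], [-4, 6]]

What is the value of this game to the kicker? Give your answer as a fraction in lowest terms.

Row b is strictly dominated by row c, so the kicker never plays it.
The remaining 2×2 game on (a, c) × (s1, s2) has no saddle point. Let the kicker play a with probability p; indifference gives −4(1−p) = −3p + 6(1−p), so p = 10/13.
Similarly the goalkeeper's optimal q on s1 is 9/13, and the value is 0·(9/13) + (-3)·(4/13) = -12/13.

-12/13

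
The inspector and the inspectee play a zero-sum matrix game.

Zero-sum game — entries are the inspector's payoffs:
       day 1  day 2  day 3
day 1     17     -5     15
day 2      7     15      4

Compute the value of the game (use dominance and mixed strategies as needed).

Column day 1 is strictly dominated by day 3 for the inspectee (it gives the inspector more in every row).
The remaining 2×2 game on (day 1, day 2) × (day 2, day 3) has no saddle point. Let the inspector play day 1 with probability p; indifference gives −5p + 15(1−p) = 15p + 4(1−p), so p = 11/31.
Similarly the inspectee's optimal q on day 2 is 11/31, and the value is -5·(11/31) + (15)·(20/31) = 245/31.

245/31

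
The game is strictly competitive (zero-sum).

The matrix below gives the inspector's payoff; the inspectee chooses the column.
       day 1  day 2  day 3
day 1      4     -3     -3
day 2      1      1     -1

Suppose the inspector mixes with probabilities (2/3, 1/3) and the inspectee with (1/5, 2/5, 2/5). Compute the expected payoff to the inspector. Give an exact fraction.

Against (1/5, 2/5, 2/5), each row's expected payoff is day 1: -8/5; day 2: 1/5.
Taking the (2/3, 1/3)-weighted average: (2/3)·(-8/5) + (1/3)·(1/5) = -1.

-1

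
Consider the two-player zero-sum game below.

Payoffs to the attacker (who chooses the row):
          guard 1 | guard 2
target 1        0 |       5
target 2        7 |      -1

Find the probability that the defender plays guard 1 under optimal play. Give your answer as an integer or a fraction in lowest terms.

6/13

Row minima are 0 and -1, so the attacker's maximin is 0; column maxima are 7 and 5, so the defender's minimax is 5. These differ, so the equilibrium is in mixed strategies.
Let the defender play guard 1 with probability q. The attacker is indifferent when 5(1−q) = 7q − (1−q), giving q = 6/13.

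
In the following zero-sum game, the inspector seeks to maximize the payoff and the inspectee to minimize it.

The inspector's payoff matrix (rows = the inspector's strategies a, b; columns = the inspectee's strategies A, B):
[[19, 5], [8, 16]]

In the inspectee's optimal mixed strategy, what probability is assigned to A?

Row minima are 5 and 8, so the inspector's maximin is 8; column maxima are 19 and 16, so the inspectee's minimax is 16. These differ, so the equilibrium is in mixed strategies.
Let the inspectee play A with probability q. The inspector is indifferent when 19q + 5(1−q) = 8q + 16(1−q), giving q = 1/2.

1/2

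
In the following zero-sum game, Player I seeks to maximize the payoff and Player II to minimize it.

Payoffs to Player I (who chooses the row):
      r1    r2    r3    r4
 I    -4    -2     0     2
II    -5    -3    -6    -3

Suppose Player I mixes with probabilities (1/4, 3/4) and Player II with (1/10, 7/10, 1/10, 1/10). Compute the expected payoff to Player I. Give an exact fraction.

-121/40

Against (1/10, 7/10, 1/10, 1/10), each row's expected payoff is I: -8/5; II: -7/2.
Taking the (1/4, 3/4)-weighted average: (1/4)·(-8/5) + (3/4)·(-7/2) = -121/40.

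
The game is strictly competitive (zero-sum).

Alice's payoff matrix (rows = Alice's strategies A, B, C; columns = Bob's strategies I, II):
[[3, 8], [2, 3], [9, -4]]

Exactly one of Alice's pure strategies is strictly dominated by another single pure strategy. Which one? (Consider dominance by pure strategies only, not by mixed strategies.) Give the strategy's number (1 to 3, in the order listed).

Compare B with A: 3 > 2, 8 > 3.
So A strictly dominates B for Alice; B is strictly dominated.

2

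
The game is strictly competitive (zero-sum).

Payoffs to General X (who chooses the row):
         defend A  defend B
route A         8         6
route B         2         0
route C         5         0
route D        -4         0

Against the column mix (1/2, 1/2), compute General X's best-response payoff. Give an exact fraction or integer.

route A: (8)·(1/2) + (6)·(1/2) = 7.
route B: (2)·(1/2) + (0)·(1/2) = 1.
route C: (5)·(1/2) + (0)·(1/2) = 5/2.
route D: (-4)·(1/2) + (0)·(1/2) = -2.
The best pure response is route A with expected payoff 7.

7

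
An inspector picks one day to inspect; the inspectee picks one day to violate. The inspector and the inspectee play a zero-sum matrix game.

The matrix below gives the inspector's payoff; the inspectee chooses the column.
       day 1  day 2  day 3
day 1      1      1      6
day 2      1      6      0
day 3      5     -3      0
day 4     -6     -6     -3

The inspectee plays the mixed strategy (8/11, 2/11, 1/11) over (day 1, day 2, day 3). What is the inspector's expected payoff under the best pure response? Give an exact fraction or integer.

34/11

day 1: (1)·(8/11) + (1)·(2/11) + (6)·(1/11) = 16/11.
day 2: (1)·(8/11) + (6)·(2/11) + (0)·(1/11) = 20/11.
day 3: (5)·(8/11) + (-3)·(2/11) + (0)·(1/11) = 34/11.
day 4: (-6)·(8/11) + (-6)·(2/11) + (-3)·(1/11) = -63/11.
The best pure response is day 3 with expected payoff 34/11.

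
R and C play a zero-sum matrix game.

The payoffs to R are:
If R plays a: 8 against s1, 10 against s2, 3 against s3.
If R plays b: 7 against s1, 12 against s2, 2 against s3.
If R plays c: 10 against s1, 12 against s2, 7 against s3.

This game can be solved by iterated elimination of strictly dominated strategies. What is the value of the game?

Column s2 is strictly dominated by s1 for C (8<10, 7<12, 10<12); eliminate s2.
Column s1 is strictly dominated by s3 for C (3<8, 2<7, 7<10); eliminate s1.
Row b is strictly dominated by row a (3>2); eliminate b.
Row a is strictly dominated by row c (7>3); eliminate a.
Only (c, s3) remains, with payoff 7.

7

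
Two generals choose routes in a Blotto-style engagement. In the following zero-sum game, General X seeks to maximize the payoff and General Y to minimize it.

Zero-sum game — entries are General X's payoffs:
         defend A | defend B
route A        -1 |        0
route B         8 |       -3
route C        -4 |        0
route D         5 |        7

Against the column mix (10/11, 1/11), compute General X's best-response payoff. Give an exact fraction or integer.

route A: (-1)·(10/11) + (0)·(1/11) = -10/11.
route B: (8)·(10/11) + (-3)·(1/11) = 7.
route C: (-4)·(10/11) + (0)·(1/11) = -40/11.
route D: (5)·(10/11) + (7)·(1/11) = 57/11.
The best pure response is route B with expected payoff 7.

7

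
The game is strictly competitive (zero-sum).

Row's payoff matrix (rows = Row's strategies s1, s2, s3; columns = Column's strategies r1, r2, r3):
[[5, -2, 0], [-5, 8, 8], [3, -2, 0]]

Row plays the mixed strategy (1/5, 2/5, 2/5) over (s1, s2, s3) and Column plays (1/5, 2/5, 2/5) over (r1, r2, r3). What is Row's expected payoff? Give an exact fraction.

Against (1/5, 2/5, 2/5), each row's expected payoff is s1: 1/5; s2: 27/5; s3: -1/5.
Taking the (1/5, 2/5, 2/5)-weighted average: (1/5)·(1/5) + (2/5)·(27/5) + (2/5)·(-1/5) = 53/25.

53/25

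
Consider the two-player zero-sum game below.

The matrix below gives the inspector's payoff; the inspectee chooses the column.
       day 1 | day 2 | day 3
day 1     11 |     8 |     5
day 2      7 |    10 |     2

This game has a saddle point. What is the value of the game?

5

Row minima: 5, 2 → the inspector's maximin is 5.
Column maxima: 11, 10, 5 → the inspectee's minimax is 5.
They coincide at (day 1, day 3), so the value is 5.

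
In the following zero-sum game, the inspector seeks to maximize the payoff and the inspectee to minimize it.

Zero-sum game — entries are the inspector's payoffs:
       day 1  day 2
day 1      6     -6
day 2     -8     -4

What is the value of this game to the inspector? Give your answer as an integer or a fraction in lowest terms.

-9/2

Row minima are -6 and -8, so the inspector's maximin is -6; column maxima are 6 and -4, so the inspectee's minimax is -4. These differ, so the equilibrium is in mixed strategies.
Let the inspector play day 1 with probability p. The inspectee is indifferent when 6p − 8(1−p) = −6p − 4(1−p), giving p = 1/4.
Let the inspectee play day 1 with probability q. The inspector is indifferent when 6q − 6(1−q) = −8q − 4(1−q), giving q = 1/8.
The value is 6·(1/8) + (-6)·(7/8) = -9/2.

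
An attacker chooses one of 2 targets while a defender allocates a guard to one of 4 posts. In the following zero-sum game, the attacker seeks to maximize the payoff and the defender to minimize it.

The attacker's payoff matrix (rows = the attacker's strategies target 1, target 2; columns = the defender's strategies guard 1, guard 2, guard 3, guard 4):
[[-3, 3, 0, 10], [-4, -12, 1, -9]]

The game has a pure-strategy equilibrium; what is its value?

-3

Row minima: -3, -12 → the attacker's maximin is -3.
Column maxima: -3, 3, 1, 10 → the defender's minimax is -3.
They coincide at (target 1, guard 1), so the value is -3.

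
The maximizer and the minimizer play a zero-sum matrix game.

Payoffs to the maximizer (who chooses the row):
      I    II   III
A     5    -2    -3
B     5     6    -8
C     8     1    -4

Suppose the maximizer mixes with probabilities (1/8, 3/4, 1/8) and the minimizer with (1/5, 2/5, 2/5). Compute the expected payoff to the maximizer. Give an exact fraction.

3/40

Against (1/5, 2/5, 2/5), each row's expected payoff is A: -1; B: 1/5; C: 2/5.
Taking the (1/8, 3/4, 1/8)-weighted average: (1/8)·(-1) + (3/4)·(1/5) + (1/8)·(2/5) = 3/40.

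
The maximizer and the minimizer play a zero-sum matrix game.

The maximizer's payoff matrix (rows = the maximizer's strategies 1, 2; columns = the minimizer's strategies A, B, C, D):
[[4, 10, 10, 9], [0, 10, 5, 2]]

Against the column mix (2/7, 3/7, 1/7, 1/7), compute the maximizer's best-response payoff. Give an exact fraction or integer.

57/7

1: (4)·(2/7) + (10)·(3/7) + (10)·(1/7) + (9)·(1/7) = 57/7.
2: (0)·(2/7) + (10)·(3/7) + (5)·(1/7) + (2)·(1/7) = 37/7.
The best pure response is 1 with expected payoff 57/7.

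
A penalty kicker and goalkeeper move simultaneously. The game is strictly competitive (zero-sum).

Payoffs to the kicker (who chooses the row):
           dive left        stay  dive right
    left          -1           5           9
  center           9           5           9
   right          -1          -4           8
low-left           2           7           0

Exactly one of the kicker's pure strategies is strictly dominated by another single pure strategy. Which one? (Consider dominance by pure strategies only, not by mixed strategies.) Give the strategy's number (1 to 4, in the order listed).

3

Compare right with center: 9 > -1, 5 > -4, 9 > 8.
So center strictly dominates right for the kicker; right is strictly dominated.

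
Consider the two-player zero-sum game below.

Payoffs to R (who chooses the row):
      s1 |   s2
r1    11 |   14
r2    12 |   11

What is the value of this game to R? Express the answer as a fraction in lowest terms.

47/4

Row minima are 11 and 11, so R's maximin is 11; column maxima are 12 and 14, so C's minimax is 12. These differ, so the equilibrium is in mixed strategies.
Let R play r1 with probability p. C is indifferent when 11p + 12(1−p) = 14p + 11(1−p), giving p = 1/4.
Let C play s1 with probability q. R is indifferent when 11q + 14(1−q) = 12q + 11(1−q), giving q = 3/4.
The value is 11·(3/4) + (14)·(1/4) = 47/4.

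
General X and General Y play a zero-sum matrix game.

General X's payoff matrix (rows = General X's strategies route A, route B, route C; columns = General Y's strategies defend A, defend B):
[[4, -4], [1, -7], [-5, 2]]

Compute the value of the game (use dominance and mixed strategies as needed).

-4/5

Row route B is strictly dominated by row route A, so General X never plays it.
The remaining 2×2 game on (route A, route C) × (defend A, defend B) has no saddle point. Let General X play route A with probability p; indifference gives 4p − 5(1−p) = −4p + 2(1−p), so p = 7/15.
Similarly General Y's optimal q on defend A is 2/5, and the value is 4·(2/5) + (-4)·(3/5) = -4/5.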